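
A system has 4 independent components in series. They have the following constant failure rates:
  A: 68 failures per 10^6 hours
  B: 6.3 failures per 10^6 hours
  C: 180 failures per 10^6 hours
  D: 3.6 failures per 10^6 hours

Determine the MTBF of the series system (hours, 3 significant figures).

3880

Series of exponential components: λ_sys = Σ λ_i
λ_sys = 0.000068 + 0.0000063 + 0.00018 + 0.0000036 = 2.5790e-04 /h
MTBF = 1 / λ_sys = 3880 h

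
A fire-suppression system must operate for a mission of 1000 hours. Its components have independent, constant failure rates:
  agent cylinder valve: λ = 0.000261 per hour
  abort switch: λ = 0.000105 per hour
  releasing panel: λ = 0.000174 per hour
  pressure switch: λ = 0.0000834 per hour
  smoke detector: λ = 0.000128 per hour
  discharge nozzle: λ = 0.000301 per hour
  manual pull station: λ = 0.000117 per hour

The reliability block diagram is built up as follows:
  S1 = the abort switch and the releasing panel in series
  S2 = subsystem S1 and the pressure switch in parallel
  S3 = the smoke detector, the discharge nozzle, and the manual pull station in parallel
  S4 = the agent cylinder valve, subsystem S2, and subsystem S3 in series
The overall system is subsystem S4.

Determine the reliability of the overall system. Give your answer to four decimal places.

R(agent cylinder valve) = exp(−0.000261 × 1000) = 0.770281
R(abort switch) = exp(−0.000105 × 1000) = 0.900325
R(releasing panel) = exp(−0.000174 × 1000) = 0.840297
R(pressure switch) = exp(−0.0000834 × 1000) = 0.919983
R(smoke detector) = exp(−0.000128 × 1000) = 0.879853
R(discharge nozzle) = exp(−0.000301 × 1000) = 0.740078
R(manual pull station) = exp(−0.000117 × 1000) = 0.889585
Series (abort switch and releasing panel): 0.900325 × 0.840297 = 0.756540
Parallel ([0.756540] and pressure switch): 1 − (1 − 0.756540)(1 − 0.919983) = 0.980519
Parallel (smoke detector, discharge nozzle, and manual pull station): 1 − (1 − 0.879853)(1 − 0.740078)(1 − 0.889585) = 0.996552
Series (agent cylinder valve, [0.980519], and [0.996552]): 0.770281 × 0.980519 × 0.996552 = 0.7527

0.7527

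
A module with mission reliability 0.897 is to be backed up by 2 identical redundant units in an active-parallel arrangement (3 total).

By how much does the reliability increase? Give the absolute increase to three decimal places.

0.102

R_before = 0.897
R_after = 1 − (1 − 0.897)^3 = 0.999
ΔR = 0.999 − 0.897 = 0.102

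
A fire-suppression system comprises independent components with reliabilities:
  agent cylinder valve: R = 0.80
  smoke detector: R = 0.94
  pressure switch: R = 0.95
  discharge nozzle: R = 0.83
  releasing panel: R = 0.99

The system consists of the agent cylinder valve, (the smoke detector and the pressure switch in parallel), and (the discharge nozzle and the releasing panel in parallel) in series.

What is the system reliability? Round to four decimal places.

0.7962

Parallel (smoke detector and pressure switch): 1 − (1 − 0.940000)(1 − 0.950000) = 0.997000
Parallel (discharge nozzle and releasing panel): 1 − (1 − 0.830000)(1 − 0.990000) = 0.998300
Series (agent cylinder valve, [0.997000], and [0.998300]): 0.800000 × 0.997000 × 0.998300 = 0.7962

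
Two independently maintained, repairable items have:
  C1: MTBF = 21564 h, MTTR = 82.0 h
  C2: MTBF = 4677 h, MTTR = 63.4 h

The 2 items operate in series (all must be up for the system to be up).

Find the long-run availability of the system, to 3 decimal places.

A(C1) = MTBF/(MTBF+MTTR) = 21564/(21564+82.0) = 0.996212
A(C2) = MTBF/(MTBF+MTTR) = 4677/(4677+63.4) = 0.986626
Series availability: 0.996212 × 0.986626 = 0.983

0.983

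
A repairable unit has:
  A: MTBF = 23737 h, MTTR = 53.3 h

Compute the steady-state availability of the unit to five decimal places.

A(A) = MTBF/(MTBF+MTTR) = 23737/(23737+53.3) = 0.99776

0.99776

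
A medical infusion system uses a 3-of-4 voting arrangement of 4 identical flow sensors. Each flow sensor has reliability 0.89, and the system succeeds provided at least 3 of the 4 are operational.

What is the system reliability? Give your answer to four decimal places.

0.9376

R = Σ_{i=3}^{4} C(4,i) p^i (1−p)^{4−i} with p = 0.89
C(4,3)·0.89^3·0.11^1 = 0.310186
C(4,4)·0.89^4·0.11^0 = 0.627422
Sum = 0.9376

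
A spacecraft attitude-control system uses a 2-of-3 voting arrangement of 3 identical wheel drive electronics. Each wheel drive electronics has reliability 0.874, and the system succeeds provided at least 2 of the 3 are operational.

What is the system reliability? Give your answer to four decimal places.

0.9564

R = Σ_{i=2}^{3} C(3,i) p^i (1−p)^{3−i} with p = 0.874
C(3,2)·0.874^2·0.126^1 = 0.288745
C(3,3)·0.874^3·0.126^0 = 0.667628
Sum = 0.9564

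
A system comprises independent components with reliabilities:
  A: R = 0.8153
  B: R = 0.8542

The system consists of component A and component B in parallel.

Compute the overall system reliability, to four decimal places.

0.9731

Parallel (A and B): 1 − (1 − 0.815300)(1 − 0.854200) = 0.9731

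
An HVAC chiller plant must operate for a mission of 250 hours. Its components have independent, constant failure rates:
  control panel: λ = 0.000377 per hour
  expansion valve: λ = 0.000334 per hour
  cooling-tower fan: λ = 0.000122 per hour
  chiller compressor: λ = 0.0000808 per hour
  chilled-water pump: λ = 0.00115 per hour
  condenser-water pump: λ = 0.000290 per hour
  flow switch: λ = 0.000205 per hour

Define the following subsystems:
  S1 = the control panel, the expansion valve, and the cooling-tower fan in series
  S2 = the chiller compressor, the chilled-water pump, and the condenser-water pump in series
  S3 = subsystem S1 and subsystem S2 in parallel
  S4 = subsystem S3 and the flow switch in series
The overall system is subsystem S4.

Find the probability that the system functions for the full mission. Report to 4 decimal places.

0.8936

R(control panel) = exp(−0.000377 × 250) = 0.910055
R(expansion valve) = exp(−0.000334 × 250) = 0.919891
R(cooling-tower fan) = exp(−0.000122 × 250) = 0.969960
R(chiller compressor) = exp(−0.0000808 × 250) = 0.980003
R(chilled-water pump) = exp(−0.00115 × 250) = 0.750137
R(condenser-water pump) = exp(−0.000290 × 250) = 0.930066
R(flow switch) = exp(−0.000205 × 250) = 0.950041
Series (control panel, expansion valve, and cooling-tower fan): 0.910055 × 0.919891 × 0.969960 = 0.812003
Series (chiller compressor, chilled-water pump, and condenser-water pump): 0.980003 × 0.750137 × 0.930066 = 0.683725
Parallel ([0.812003] and [0.683725]): 1 − (1 − 0.812003)(1 − 0.683725) = 0.940541
Series ([0.940541] and flow switch): 0.940541 × 0.950041 = 0.8936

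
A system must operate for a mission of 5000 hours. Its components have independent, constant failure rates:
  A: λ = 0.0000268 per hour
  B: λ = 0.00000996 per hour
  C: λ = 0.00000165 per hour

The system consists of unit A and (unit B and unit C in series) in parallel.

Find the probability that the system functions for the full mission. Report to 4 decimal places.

R(A) = exp(−0.0000268 × 5000) = 0.874590
R(B) = exp(−0.00000996 × 5000) = 0.951420
R(C) = exp(−0.00000165 × 5000) = 0.991784
Series (B and C): 0.951420 × 0.991784 = 0.943603
Parallel (A and [0.943603]): 1 − (1 − 0.874590)(1 − 0.943603) = 0.9929

0.9929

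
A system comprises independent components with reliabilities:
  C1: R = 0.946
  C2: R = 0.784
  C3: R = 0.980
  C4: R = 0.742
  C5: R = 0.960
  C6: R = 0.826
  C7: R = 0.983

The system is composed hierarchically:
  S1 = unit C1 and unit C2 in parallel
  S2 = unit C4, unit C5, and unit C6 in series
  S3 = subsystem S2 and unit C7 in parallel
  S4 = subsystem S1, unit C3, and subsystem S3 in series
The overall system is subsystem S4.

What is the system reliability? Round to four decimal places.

Parallel (C1 and C2): 1 − (1 − 0.946000)(1 − 0.784000) = 0.988336
Series (C4, C5, and C6): 0.742000 × 0.960000 × 0.826000 = 0.588376
Parallel ([0.588376] and C7): 1 − (1 − 0.588376)(1 − 0.983000) = 0.993002
Series ([0.988336], C3, and [0.993002]): 0.988336 × 0.980000 × 0.993002 = 0.9618

0.9618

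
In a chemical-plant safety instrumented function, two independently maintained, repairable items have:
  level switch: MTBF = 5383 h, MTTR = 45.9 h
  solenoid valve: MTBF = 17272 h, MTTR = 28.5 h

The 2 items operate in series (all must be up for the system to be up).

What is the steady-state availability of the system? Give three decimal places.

0.990

A(level switch) = MTBF/(MTBF+MTTR) = 5383/(5383+45.9) = 0.991545
A(solenoid valve) = MTBF/(MTBF+MTTR) = 17272/(17272+28.5) = 0.998353
Series availability: 0.991545 × 0.998353 = 0.990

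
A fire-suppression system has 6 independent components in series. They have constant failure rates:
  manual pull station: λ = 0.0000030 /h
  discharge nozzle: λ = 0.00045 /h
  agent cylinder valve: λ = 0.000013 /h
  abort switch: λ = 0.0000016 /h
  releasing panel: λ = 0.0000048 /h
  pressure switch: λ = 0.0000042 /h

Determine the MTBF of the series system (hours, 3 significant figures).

2100

Series of exponential components: λ_sys = Σ λ_i
λ_sys = 0.0000030 + 0.00045 + 0.000013 + 0.0000016 + 0.0000048 + 0.0000042 = 4.7660e-04 /h
MTBF = 1 / λ_sys = 2100 h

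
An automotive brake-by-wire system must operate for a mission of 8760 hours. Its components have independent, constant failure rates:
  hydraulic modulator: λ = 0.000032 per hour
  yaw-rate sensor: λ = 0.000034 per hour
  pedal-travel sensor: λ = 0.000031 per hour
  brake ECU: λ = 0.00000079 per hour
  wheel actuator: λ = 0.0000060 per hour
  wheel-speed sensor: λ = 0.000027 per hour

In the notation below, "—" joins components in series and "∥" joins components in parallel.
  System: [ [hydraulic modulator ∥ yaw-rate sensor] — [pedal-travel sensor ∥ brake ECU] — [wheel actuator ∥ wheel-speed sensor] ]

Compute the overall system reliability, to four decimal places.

R(hydraulic modulator) = exp(−0.000032 × 8760) = 0.755542
R(yaw-rate sensor) = exp(−0.000034 × 8760) = 0.742420
R(pedal-travel sensor) = exp(−0.000031 × 8760) = 0.762190
R(brake ECU) = exp(−0.00000079 × 8760) = 0.993103
R(wheel actuator) = exp(−0.0000060 × 8760) = 0.948797
R(wheel-speed sensor) = exp(−0.000027 × 8760) = 0.789370
Parallel (hydraulic modulator and yaw-rate sensor): 1 − (1 − 0.755542)(1 − 0.742420) = 0.937033
Parallel (pedal-travel sensor and brake ECU): 1 − (1 − 0.762190)(1 − 0.993103) = 0.998360
Parallel (wheel actuator and wheel-speed sensor): 1 − (1 − 0.948797)(1 − 0.789370) = 0.989215
Series ([0.937033], [0.998360], and [0.989215]): 0.937033 × 0.998360 × 0.989215 = 0.9254

0.9254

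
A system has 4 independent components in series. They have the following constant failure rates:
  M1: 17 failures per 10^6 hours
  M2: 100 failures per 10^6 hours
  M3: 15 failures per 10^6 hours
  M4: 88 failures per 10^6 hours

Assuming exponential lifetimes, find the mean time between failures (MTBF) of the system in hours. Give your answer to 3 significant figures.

4550

Series of exponential components: λ_sys = Σ λ_i
λ_sys = 0.000017 + 0.00010 + 0.000015 + 0.000088 = 2.2000e-04 /h
MTBF = 1 / λ_sys = 4550 h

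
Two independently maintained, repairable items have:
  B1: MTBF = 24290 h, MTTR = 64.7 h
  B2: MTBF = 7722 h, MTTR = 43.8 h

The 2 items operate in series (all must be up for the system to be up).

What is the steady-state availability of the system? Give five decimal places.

A(B1) = MTBF/(MTBF+MTTR) = 24290/(24290+64.7) = 0.997343
A(B2) = MTBF/(MTBF+MTTR) = 7722/(7722+43.8) = 0.994360
Series availability: 0.997343 × 0.994360 = 0.99172

0.99172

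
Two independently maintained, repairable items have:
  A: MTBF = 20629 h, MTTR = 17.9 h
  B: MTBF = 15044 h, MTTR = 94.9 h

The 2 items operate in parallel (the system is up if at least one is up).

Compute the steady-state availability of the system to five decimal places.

A(A) = MTBF/(MTBF+MTTR) = 20629/(20629+17.9) = 0.999133
A(B) = MTBF/(MTBF+MTTR) = 15044/(15044+94.9) = 0.993731
Parallel availability: 1 − (1 − 0.999133)(1 − 0.993731) = 0.99999

0.99999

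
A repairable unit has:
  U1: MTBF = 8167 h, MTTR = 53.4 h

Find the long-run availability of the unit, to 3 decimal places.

A(U1) = MTBF/(MTBF+MTTR) = 8167/(8167+53.4) = 0.994

0.994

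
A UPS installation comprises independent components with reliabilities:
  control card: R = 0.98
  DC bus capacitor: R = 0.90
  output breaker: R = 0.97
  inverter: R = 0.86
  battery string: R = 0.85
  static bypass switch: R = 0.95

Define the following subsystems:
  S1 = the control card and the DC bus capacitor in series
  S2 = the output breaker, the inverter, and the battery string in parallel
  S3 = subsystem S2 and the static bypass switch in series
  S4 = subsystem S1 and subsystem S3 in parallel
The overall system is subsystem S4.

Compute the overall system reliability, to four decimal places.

Series (control card and DC bus capacitor): 0.980000 × 0.900000 = 0.882000
Parallel (output breaker, inverter, and battery string): 1 − (1 − 0.970000)(1 − 0.860000)(1 − 0.850000) = 0.999370
Series ([0.999370] and static bypass switch): 0.999370 × 0.950000 = 0.949402
Parallel ([0.882000] and [0.949402]): 1 − (1 − 0.882000)(1 − 0.949402) = 0.9940

0.9940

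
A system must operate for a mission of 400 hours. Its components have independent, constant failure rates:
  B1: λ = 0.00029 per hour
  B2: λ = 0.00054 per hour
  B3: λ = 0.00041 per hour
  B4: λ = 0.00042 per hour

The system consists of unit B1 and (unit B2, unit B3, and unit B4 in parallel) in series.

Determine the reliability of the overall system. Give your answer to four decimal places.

R(B1) = exp(−0.00029 × 400) = 0.890475
R(B2) = exp(−0.00054 × 400) = 0.805735
R(B3) = exp(−0.00041 × 400) = 0.848742
R(B4) = exp(−0.00042 × 400) = 0.845354
Parallel (B2, B3, and B4): 1 − (1 − 0.805735)(1 − 0.848742)(1 − 0.845354) = 0.995456
Series (B1 and [0.995456]): 0.890475 × 0.995456 = 0.8864

0.8864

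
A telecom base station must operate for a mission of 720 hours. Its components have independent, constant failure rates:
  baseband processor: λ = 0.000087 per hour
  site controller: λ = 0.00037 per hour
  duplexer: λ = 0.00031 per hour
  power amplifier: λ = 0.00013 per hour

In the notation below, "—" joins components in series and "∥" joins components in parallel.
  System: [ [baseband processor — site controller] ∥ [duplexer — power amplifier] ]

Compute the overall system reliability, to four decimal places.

0.9239

R(baseband processor) = exp(−0.000087 × 720) = 0.939282
R(site controller) = exp(−0.00037 × 720) = 0.766133
R(duplexer) = exp(−0.00031 × 720) = 0.799955
R(power amplifier) = exp(−0.00013 × 720) = 0.910647
Series (baseband processor and site controller): 0.939282 × 0.766133 = 0.719615
Series (duplexer and power amplifier): 0.799955 × 0.910647 = 0.728477
Parallel ([0.719615] and [0.728477]): 1 − (1 − 0.719615)(1 − 0.728477) = 0.9239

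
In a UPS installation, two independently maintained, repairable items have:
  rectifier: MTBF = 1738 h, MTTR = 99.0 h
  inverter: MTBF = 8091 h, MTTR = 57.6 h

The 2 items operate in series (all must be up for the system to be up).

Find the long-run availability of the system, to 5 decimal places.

A(rectifier) = MTBF/(MTBF+MTTR) = 1738/(1738+99.0) = 0.946108
A(inverter) = MTBF/(MTBF+MTTR) = 8091/(8091+57.6) = 0.992931
Series availability: 0.946108 × 0.992931 = 0.93942

0.93942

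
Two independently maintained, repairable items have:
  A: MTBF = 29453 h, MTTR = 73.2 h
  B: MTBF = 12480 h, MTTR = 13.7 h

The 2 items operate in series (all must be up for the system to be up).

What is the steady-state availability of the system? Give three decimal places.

0.996

A(A) = MTBF/(MTBF+MTTR) = 29453/(29453+73.2) = 0.997521
A(B) = MTBF/(MTBF+MTTR) = 12480/(12480+13.7) = 0.998903
Series availability: 0.997521 × 0.998903 = 0.996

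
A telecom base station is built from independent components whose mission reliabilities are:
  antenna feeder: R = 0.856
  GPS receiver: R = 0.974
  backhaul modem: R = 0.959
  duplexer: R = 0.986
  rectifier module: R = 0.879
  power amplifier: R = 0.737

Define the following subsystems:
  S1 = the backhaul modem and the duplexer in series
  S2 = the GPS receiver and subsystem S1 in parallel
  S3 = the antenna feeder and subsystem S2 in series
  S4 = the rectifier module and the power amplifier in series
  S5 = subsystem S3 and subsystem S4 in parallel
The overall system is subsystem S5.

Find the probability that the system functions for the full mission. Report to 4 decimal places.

0.9489

Series (backhaul modem and duplexer): 0.959000 × 0.986000 = 0.945574
Parallel (GPS receiver and [0.945574]): 1 − (1 − 0.974000)(1 − 0.945574) = 0.998585
Series (antenna feeder and [0.998585]): 0.856000 × 0.998585 = 0.854789
Series (rectifier module and power amplifier): 0.879000 × 0.737000 = 0.647823
Parallel ([0.854789] and [0.647823]): 1 − (1 − 0.854789)(1 − 0.647823) = 0.9489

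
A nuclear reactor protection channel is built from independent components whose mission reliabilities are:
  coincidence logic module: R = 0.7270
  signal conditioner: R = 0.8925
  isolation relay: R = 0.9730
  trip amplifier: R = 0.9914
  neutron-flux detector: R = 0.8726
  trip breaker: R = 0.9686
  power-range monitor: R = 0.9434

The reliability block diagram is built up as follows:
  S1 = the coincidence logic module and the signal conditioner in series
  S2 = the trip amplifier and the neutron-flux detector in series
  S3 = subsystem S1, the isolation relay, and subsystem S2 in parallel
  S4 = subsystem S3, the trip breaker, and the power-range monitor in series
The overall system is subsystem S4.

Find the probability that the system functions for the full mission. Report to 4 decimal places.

Series (coincidence logic module and signal conditioner): 0.727000 × 0.892500 = 0.648848
Series (trip amplifier and neutron-flux detector): 0.991400 × 0.872600 = 0.865096
Parallel ([0.648848], isolation relay, and [0.865096]): 1 − (1 − 0.648848)(1 − 0.973000)(1 − 0.865096) = 0.998721
Series ([0.998721], trip breaker, and power-range monitor): 0.998721 × 0.968600 × 0.943400 = 0.9126

0.9126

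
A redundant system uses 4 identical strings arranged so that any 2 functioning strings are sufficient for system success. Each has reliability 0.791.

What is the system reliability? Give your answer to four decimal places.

R = Σ_{i=2}^{4} C(4,i) p^i (1−p)^{4−i} with p = 0.791
C(4,2)·0.791^2·0.209^2 = 0.163982
C(4,3)·0.791^3·0.209^1 = 0.413748
C(4,4)·0.791^4·0.209^0 = 0.391477
Sum = 0.9692

0.9692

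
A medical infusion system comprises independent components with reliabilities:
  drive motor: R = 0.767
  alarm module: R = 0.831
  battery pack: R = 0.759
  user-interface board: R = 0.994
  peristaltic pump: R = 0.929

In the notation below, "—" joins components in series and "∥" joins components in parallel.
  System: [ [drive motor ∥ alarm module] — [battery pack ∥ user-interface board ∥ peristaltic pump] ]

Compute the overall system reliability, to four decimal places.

Parallel (drive motor and alarm module): 1 − (1 − 0.767000)(1 − 0.831000) = 0.960623
Parallel (battery pack, user-interface board, and peristaltic pump): 1 − (1 − 0.759000)(1 − 0.994000)(1 − 0.929000) = 0.999897
Series ([0.960623] and [0.999897]): 0.960623 × 0.999897 = 0.9605

0.9605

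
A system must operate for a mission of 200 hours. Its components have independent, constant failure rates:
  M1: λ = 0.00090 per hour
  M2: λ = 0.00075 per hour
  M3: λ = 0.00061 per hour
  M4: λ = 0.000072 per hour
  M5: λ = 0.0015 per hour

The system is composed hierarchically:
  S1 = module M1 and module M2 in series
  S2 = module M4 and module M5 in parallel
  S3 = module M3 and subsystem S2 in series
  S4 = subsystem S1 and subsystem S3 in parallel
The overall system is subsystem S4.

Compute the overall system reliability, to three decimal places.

0.967

R(M1) = exp(−0.00090 × 200) = 0.83527
R(M2) = exp(−0.00075 × 200) = 0.86071
R(M3) = exp(−0.00061 × 200) = 0.88515
R(M4) = exp(−0.000072 × 200) = 0.98570
R(M5) = exp(−0.0015 × 200) = 0.74082
Series (M1 and M2): 0.83527 × 0.86071 = 0.71893
Parallel (M4 and M5): 1 − (1 − 0.98570)(1 − 0.74082) = 0.99629
Series (M3 and [0.99629]): 0.88515 × 0.99629 = 0.88187
Parallel ([0.71893] and [0.88187]): 1 − (1 − 0.71893)(1 − 0.88187) = 0.967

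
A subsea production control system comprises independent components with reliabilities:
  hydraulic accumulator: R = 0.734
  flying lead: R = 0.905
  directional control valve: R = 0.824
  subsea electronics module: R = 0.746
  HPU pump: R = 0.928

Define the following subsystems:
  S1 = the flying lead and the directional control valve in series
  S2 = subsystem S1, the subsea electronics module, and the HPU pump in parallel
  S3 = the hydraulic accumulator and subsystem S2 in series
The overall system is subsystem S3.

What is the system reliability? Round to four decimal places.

0.7306

Series (flying lead and directional control valve): 0.905000 × 0.824000 = 0.745720
Parallel ([0.745720], subsea electronics module, and HPU pump): 1 − (1 − 0.745720)(1 − 0.746000)(1 − 0.928000) = 0.995350
Series (hydraulic accumulator and [0.995350]): 0.734000 × 0.995350 = 0.7306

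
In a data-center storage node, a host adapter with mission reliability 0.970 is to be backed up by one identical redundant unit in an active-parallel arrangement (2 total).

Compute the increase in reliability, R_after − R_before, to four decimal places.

R_before = 0.970
R_after = 1 − (1 − 0.970)^2 = 0.9991
ΔR = 0.9991 − 0.970 = 0.0291

0.0291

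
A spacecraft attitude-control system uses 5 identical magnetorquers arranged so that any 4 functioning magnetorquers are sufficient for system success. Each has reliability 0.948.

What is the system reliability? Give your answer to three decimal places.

R = Σ_{i=4}^{5} C(5,i) p^i (1−p)^{5−i} with p = 0.948
C(5,4)·0.948^4·0.052^1 = 0.20999
C(5,5)·0.948^5·0.052^0 = 0.76567
Sum = 0.976

0.976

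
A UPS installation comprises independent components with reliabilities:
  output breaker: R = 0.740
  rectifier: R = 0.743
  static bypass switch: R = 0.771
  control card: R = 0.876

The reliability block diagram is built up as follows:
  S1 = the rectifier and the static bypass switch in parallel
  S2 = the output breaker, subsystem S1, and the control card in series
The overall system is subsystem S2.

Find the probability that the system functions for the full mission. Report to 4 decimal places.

0.6101

Parallel (rectifier and static bypass switch): 1 − (1 − 0.743000)(1 − 0.771000) = 0.941147
Series (output breaker, [0.941147], and control card): 0.740000 × 0.941147 × 0.876000 = 0.6101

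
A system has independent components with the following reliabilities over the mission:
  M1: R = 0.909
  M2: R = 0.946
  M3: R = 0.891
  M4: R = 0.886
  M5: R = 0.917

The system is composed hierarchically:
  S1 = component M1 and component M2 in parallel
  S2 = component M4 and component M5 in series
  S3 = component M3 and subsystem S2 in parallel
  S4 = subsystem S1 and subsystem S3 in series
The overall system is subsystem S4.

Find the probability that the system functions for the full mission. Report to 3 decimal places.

Parallel (M1 and M2): 1 − (1 − 0.90900)(1 − 0.94600) = 0.99509
Series (M4 and M5): 0.88600 × 0.91700 = 0.81246
Parallel (M3 and [0.81246]): 1 − (1 − 0.89100)(1 − 0.81246) = 0.97956
Series ([0.99509] and [0.97956]): 0.99509 × 0.97956 = 0.975

0.975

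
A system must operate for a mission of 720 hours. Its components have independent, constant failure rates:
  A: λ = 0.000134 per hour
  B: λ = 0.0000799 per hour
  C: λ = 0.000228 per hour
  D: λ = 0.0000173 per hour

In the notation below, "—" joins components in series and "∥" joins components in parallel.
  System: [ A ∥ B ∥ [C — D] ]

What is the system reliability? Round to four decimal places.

0.9992

R(A) = exp(−0.000134 × 720) = 0.908028
R(B) = exp(−0.0000799 × 720) = 0.944095
R(C) = exp(−0.000228 × 720) = 0.848606
R(D) = exp(−0.0000173 × 720) = 0.987621
Series (C and D): 0.848606 × 0.987621 = 0.838101
Parallel (A, B, and [0.838101]): 1 − (1 − 0.908028)(1 − 0.944095)(1 − 0.838101) = 0.9992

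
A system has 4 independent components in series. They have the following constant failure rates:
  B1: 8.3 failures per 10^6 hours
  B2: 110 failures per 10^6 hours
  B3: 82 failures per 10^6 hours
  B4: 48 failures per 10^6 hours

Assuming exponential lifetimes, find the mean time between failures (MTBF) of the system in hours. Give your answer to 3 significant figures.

Series of exponential components: λ_sys = Σ λ_i
λ_sys = 0.0000083 + 0.00011 + 0.000082 + 0.000048 = 2.4830e-04 /h
MTBF = 1 / λ_sys = 4030 h

4030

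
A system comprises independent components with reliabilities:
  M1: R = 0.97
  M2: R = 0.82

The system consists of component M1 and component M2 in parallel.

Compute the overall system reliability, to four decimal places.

Parallel (M1 and M2): 1 − (1 − 0.970000)(1 − 0.820000) = 0.9946

0.9946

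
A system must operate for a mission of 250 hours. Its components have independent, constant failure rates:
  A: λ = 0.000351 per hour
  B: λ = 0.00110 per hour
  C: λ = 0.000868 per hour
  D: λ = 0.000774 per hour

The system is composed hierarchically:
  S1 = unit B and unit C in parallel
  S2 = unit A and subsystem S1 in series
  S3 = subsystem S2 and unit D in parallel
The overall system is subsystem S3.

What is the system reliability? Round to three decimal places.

R(A) = exp(−0.000351 × 250) = 0.91599
R(B) = exp(−0.00110 × 250) = 0.75957
R(C) = exp(−0.000868 × 250) = 0.80493
R(D) = exp(−0.000774 × 250) = 0.82407
Parallel (B and C): 1 − (1 − 0.75957)(1 − 0.80493) = 0.95310
Series (A and [0.95310]): 0.91599 × 0.95310 = 0.87303
Parallel ([0.87303] and D): 1 − (1 − 0.87303)(1 − 0.82407) = 0.978

0.978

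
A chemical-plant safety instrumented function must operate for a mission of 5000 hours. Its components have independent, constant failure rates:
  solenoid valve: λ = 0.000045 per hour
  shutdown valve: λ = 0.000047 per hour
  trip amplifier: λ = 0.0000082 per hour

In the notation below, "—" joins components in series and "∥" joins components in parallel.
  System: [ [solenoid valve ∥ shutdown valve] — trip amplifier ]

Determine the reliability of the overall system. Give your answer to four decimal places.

R(solenoid valve) = exp(−0.000045 × 5000) = 0.798516
R(shutdown valve) = exp(−0.000047 × 5000) = 0.790571
R(trip amplifier) = exp(−0.0000082 × 5000) = 0.959829
Parallel (solenoid valve and shutdown valve): 1 − (1 − 0.798516)(1 − 0.790571) = 0.957803
Series ([0.957803] and trip amplifier): 0.957803 × 0.959829 = 0.9193

0.9193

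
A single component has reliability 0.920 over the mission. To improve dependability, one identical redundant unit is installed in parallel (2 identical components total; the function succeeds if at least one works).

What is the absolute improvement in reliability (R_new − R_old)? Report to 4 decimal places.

0.0736

R_before = 0.920
R_after = 1 − (1 − 0.920)^2 = 0.9936
ΔR = 0.9936 − 0.920 = 0.0736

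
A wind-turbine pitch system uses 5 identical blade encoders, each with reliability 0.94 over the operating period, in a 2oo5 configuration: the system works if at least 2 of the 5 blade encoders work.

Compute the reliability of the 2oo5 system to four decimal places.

R = Σ_{i=2}^{5} C(5,i) p^i (1−p)^{5−i} with p = 0.94
C(5,2)·0.94^2·0.06^3 = 0.001909
C(5,3)·0.94^3·0.06^2 = 0.029901
C(5,4)·0.94^4·0.06^1 = 0.234225
C(5,5)·0.94^5·0.06^0 = 0.733904
Sum = 0.9999

0.9999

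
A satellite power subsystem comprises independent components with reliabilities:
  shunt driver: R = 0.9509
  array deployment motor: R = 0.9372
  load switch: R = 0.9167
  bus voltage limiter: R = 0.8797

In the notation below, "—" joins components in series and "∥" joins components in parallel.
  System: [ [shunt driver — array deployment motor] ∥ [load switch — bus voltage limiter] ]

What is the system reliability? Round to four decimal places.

0.9789

Series (shunt driver and array deployment motor): 0.950900 × 0.937200 = 0.891183
Series (load switch and bus voltage limiter): 0.916700 × 0.879700 = 0.806421
Parallel ([0.891183] and [0.806421]): 1 − (1 − 0.891183)(1 − 0.806421) = 0.9789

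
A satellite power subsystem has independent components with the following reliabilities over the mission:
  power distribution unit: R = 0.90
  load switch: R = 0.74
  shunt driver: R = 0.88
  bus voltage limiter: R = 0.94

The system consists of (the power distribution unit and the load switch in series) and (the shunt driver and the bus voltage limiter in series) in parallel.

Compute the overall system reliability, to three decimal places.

0.942

Series (power distribution unit and load switch): 0.90000 × 0.74000 = 0.66600
Series (shunt driver and bus voltage limiter): 0.88000 × 0.94000 = 0.82720
Parallel ([0.66600] and [0.82720]): 1 − (1 − 0.66600)(1 − 0.82720) = 0.942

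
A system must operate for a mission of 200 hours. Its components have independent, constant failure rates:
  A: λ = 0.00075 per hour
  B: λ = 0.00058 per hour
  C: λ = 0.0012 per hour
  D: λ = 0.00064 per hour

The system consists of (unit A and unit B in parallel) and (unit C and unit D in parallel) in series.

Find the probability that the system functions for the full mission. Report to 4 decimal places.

R(A) = exp(−0.00075 × 200) = 0.860708
R(B) = exp(−0.00058 × 200) = 0.890475
R(C) = exp(−0.0012 × 200) = 0.786628
R(D) = exp(−0.00064 × 200) = 0.879853
Parallel (A and B): 1 − (1 − 0.860708)(1 − 0.890475) = 0.984744
Parallel (C and D): 1 − (1 − 0.786628)(1 − 0.879853) = 0.974364
Series ([0.984744] and [0.974364]): 0.984744 × 0.974364 = 0.9595

0.9595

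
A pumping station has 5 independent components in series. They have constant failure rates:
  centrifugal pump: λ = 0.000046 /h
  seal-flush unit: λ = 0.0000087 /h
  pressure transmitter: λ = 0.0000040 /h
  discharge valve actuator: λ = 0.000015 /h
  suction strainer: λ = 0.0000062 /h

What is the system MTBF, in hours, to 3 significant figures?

12500

Series of exponential components: λ_sys = Σ λ_i
λ_sys = 0.000046 + 0.0000087 + 0.0000040 + 0.000015 + 0.0000062 = 7.9900e-05 /h
MTBF = 1 / λ_sys = 12500 h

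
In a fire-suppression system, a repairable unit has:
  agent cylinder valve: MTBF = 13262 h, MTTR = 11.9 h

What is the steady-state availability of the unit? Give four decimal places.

A(agent cylinder valve) = MTBF/(MTBF+MTTR) = 13262/(13262+11.9) = 0.9991

0.9991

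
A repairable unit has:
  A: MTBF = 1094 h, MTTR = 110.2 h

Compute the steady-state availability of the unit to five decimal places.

0.90849

A(A) = MTBF/(MTBF+MTTR) = 1094/(1094+110.2) = 0.90849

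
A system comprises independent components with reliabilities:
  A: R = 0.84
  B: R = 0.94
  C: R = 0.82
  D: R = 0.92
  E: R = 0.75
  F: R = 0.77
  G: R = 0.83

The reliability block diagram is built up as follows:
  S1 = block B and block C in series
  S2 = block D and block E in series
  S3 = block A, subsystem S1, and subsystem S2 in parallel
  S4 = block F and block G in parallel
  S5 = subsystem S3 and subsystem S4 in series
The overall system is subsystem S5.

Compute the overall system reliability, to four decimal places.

Series (B and C): 0.940000 × 0.820000 = 0.770800
Series (D and E): 0.920000 × 0.750000 = 0.690000
Parallel (A, [0.770800], and [0.690000]): 1 − (1 − 0.840000)(1 − 0.770800)(1 − 0.690000) = 0.988632
Parallel (F and G): 1 − (1 − 0.770000)(1 − 0.830000) = 0.960900
Series ([0.988632] and [0.960900]): 0.988632 × 0.960900 = 0.9500

0.9500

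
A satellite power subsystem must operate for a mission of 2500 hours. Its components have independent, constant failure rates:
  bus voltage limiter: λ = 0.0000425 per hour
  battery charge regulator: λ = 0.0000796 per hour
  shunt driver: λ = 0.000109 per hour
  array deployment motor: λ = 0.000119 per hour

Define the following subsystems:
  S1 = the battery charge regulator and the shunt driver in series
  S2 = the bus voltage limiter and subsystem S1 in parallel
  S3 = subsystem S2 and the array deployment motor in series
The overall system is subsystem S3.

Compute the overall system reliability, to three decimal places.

R(bus voltage limiter) = exp(−0.0000425 × 2500) = 0.89920
R(battery charge regulator) = exp(−0.0000796 × 2500) = 0.81955
R(shunt driver) = exp(−0.000109 × 2500) = 0.76147
R(array deployment motor) = exp(−0.000119 × 2500) = 0.74267
Series (battery charge regulator and shunt driver): 0.81955 × 0.76147 = 0.62406
Parallel (bus voltage limiter and [0.62406]): 1 − (1 − 0.89920)(1 − 0.62406) = 0.96211
Series ([0.96211] and array deployment motor): 0.96211 × 0.74267 = 0.715

0.715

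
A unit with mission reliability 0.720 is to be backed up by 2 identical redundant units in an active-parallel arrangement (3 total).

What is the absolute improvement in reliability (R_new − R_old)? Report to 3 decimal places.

R_before = 0.720
R_after = 1 − (1 − 0.720)^3 = 0.978
ΔR = 0.978 − 0.720 = 0.258

0.258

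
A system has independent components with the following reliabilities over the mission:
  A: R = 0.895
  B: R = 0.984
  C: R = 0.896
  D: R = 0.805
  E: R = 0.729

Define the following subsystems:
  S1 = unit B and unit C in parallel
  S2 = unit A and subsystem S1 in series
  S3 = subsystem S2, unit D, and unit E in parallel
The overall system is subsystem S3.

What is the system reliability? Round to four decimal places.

0.9944

Parallel (B and C): 1 − (1 − 0.984000)(1 − 0.896000) = 0.998336
Series (A and [0.998336]): 0.895000 × 0.998336 = 0.893511
Parallel ([0.893511], D, and E): 1 − (1 − 0.893511)(1 − 0.805000)(1 − 0.729000) = 0.9944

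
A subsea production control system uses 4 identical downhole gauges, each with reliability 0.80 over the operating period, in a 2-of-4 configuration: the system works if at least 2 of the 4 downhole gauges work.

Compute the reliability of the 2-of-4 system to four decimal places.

0.9728

R = Σ_{i=2}^{4} C(4,i) p^i (1−p)^{4−i} with p = 0.80
C(4,2)·0.80^2·0.20^2 = 0.153600
C(4,3)·0.80^3·0.20^1 = 0.409600
C(4,4)·0.80^4·0.20^0 = 0.409600
Sum = 0.9728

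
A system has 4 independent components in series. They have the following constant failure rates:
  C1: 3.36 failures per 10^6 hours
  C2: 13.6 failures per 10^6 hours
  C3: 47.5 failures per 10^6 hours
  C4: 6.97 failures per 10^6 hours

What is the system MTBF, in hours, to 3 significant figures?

14000

Series of exponential components: λ_sys = Σ λ_i
λ_sys = 0.00000336 + 0.0000136 + 0.0000475 + 0.00000697 = 7.1430e-05 /h
MTBF = 1 / λ_sys = 14000 h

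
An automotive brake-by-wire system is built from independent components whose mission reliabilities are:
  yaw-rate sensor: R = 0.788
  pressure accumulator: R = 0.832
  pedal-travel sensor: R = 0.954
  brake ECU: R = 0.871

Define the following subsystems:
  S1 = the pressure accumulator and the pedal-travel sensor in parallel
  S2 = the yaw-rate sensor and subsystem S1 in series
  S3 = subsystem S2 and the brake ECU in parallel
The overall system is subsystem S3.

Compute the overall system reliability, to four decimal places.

0.9719

Parallel (pressure accumulator and pedal-travel sensor): 1 − (1 − 0.832000)(1 − 0.954000) = 0.992272
Series (yaw-rate sensor and [0.992272]): 0.788000 × 0.992272 = 0.781910
Parallel ([0.781910] and brake ECU): 1 − (1 − 0.781910)(1 − 0.871000) = 0.9719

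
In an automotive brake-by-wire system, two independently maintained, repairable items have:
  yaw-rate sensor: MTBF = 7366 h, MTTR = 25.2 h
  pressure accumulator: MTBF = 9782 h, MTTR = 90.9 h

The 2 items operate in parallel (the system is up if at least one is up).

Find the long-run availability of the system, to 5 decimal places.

0.99997

A(yaw-rate sensor) = MTBF/(MTBF+MTTR) = 7366/(7366+25.2) = 0.996591
A(pressure accumulator) = MTBF/(MTBF+MTTR) = 9782/(9782+90.9) = 0.990793
Parallel availability: 1 − (1 − 0.996591)(1 − 0.990793) = 0.99997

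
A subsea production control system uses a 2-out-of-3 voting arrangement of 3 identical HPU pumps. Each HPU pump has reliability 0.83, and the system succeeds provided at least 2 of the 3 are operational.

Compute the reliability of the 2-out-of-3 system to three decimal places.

R = Σ_{i=2}^{3} C(3,i) p^i (1−p)^{3−i} with p = 0.83
C(3,2)·0.83^2·0.17^1 = 0.35134
C(3,3)·0.83^3·0.17^0 = 0.57179
Sum = 0.923

0.923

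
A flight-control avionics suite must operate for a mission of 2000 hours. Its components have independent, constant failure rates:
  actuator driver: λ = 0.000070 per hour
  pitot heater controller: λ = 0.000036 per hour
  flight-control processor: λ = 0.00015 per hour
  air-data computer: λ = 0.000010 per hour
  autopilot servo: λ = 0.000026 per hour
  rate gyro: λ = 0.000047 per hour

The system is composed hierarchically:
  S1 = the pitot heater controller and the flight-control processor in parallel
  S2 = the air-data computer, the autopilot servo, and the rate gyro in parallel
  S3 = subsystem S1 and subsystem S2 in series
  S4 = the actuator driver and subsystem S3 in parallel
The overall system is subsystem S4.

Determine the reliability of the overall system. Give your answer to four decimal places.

R(actuator driver) = exp(−0.000070 × 2000) = 0.869358
R(pitot heater controller) = exp(−0.000036 × 2000) = 0.930531
R(flight-control processor) = exp(−0.00015 × 2000) = 0.740818
R(air-data computer) = exp(−0.000010 × 2000) = 0.980199
R(autopilot servo) = exp(−0.000026 × 2000) = 0.949329
R(rate gyro) = exp(−0.000047 × 2000) = 0.910283
Parallel (pitot heater controller and flight-control processor): 1 − (1 − 0.930531)(1 − 0.740818) = 0.981995
Parallel (air-data computer, autopilot servo, and rate gyro): 1 − (1 − 0.980199)(1 − 0.949329)(1 − 0.910283) = 0.999910
Series ([0.981995] and [0.999910]): 0.981995 × 0.999910 = 0.981907
Parallel (actuator driver and [0.981907]): 1 − (1 − 0.869358)(1 − 0.981907) = 0.9976

0.9976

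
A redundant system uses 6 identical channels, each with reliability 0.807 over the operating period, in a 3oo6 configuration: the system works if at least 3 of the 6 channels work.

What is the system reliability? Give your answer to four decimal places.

0.9851

R = Σ_{i=3}^{6} C(6,i) p^i (1−p)^{6−i} with p = 0.807
C(6,3)·0.807^3·0.193^3 = 0.075565
C(6,4)·0.807^4·0.193^2 = 0.236974
C(6,5)·0.807^5·0.193^1 = 0.396348
C(6,6)·0.807^6·0.193^0 = 0.276211
Sum = 0.9851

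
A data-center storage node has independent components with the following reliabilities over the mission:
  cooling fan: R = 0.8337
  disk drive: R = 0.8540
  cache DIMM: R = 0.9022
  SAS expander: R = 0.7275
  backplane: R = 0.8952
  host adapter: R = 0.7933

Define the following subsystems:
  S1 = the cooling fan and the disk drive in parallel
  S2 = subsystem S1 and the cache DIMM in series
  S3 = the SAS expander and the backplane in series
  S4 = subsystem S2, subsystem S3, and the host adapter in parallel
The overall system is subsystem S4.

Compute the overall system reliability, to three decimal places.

0.991

Parallel (cooling fan and disk drive): 1 − (1 − 0.83370)(1 − 0.85400) = 0.97572
Series ([0.97572] and cache DIMM): 0.97572 × 0.90220 = 0.88029
Series (SAS expander and backplane): 0.72750 × 0.89520 = 0.65126
Parallel ([0.88029], [0.65126], and host adapter): 1 − (1 − 0.88029)(1 − 0.65126)(1 − 0.79330) = 0.991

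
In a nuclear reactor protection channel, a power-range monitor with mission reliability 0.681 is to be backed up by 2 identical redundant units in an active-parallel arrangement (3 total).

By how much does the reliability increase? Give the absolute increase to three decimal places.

R_before = 0.681
R_after = 1 − (1 − 0.681)^3 = 0.968
ΔR = 0.968 − 0.681 = 0.287

0.287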